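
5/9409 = 5/9409 =0.00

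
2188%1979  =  209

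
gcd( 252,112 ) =28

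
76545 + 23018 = 99563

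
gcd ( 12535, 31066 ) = 1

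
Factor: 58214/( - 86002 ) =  - 29107/43001= - 7^ (  -  1 ) * 13^1* 2239^1*6143^( - 1)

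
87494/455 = 87494/455 =192.29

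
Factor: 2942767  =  2942767^1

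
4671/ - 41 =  - 4671/41 = - 113.93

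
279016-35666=243350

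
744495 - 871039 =-126544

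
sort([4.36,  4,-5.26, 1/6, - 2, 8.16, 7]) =[- 5.26, - 2,1/6, 4 , 4.36,7,8.16]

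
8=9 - 1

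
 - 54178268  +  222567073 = 168388805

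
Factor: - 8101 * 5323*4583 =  - 4583^1 * 5323^1 * 8101^1 = - 197626398209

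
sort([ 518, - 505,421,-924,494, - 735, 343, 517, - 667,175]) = [  -  924,-735, - 667,  -  505 , 175,343,421, 494,517,518] 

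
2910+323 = 3233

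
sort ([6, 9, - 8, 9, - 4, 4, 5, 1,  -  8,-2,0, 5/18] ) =[ - 8,- 8,- 4, - 2 , 0,  5/18, 1, 4,5,6,9, 9 ] 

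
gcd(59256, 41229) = 9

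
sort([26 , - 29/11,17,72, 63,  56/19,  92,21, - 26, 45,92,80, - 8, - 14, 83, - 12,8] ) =[ - 26, - 14, - 12, - 8,-29/11, 56/19,8,17,21,26, 45, 63,  72, 80, 83,92, 92]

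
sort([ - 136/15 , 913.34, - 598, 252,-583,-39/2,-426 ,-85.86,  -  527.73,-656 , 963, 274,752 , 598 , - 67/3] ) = [-656,-598, - 583,-527.73 , - 426,-85.86, - 67/3 , - 39/2,- 136/15 , 252,  274,598, 752, 913.34 , 963] 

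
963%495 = 468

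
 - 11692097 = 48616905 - 60309002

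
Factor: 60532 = 2^2*37^1 * 409^1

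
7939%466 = 17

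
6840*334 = 2284560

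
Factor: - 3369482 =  - 2^1* 1684741^1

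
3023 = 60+2963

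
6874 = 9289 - 2415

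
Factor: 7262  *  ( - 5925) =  - 2^1*3^1 * 5^2*79^1 *3631^1= - 43027350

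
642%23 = 21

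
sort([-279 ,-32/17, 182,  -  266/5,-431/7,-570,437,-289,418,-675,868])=[-675,  -  570,-289 , - 279, - 431/7,- 266/5, -32/17,  182, 418, 437, 868 ] 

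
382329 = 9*42481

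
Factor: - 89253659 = - 11^1 *19^1 *509^1*839^1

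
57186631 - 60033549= -2846918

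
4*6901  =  27604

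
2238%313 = 47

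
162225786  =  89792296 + 72433490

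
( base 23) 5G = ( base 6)335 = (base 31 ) 47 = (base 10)131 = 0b10000011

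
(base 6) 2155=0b111110111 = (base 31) g7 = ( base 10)503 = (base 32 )FN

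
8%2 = 0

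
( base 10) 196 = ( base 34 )5Q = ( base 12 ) 144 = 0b11000100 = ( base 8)304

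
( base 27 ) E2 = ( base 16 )17c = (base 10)380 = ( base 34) B6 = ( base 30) ck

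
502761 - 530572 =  - 27811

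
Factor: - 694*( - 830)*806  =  464272120= 2^3 * 5^1*13^1*31^1*83^1*347^1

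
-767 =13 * ( - 59 ) 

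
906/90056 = 453/45028 = 0.01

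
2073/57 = 691/19 = 36.37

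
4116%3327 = 789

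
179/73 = 179/73 = 2.45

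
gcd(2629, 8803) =1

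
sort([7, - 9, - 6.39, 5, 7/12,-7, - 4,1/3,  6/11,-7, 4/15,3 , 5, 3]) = [ - 9,  -  7,-7,  -  6.39, - 4,  4/15,  1/3,6/11,7/12, 3, 3 , 5, 5,7]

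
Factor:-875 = -5^3 * 7^1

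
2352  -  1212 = 1140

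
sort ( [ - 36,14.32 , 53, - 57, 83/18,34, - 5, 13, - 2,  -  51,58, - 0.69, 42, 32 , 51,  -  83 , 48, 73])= [ - 83,-57, - 51, - 36 ,-5, - 2,-0.69,83/18 , 13,  14.32,32,34,  42, 48, 51, 53,58, 73] 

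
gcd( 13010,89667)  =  1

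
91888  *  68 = 6248384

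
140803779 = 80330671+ 60473108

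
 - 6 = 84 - 90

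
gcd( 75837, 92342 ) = 1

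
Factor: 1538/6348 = 769/3174 = 2^( - 1)*3^( - 1 )*23^( - 2)*769^1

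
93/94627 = 93/94627 = 0.00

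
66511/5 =66511/5 = 13302.20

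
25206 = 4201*6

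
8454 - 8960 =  -506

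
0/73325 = 0 =0.00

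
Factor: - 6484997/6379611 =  - 3^( - 1 )*7^( - 1 )* 19^(-1 )*59^ (- 1 )*67^1*151^1*271^( - 1 ) * 641^1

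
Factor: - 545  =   - 5^1 * 109^1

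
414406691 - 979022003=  - 564615312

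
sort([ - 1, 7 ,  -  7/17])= [ - 1,-7/17, 7] 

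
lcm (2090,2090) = 2090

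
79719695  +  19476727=99196422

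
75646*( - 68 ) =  - 5143928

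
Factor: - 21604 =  - 2^2*11^1*491^1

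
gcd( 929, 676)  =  1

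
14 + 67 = 81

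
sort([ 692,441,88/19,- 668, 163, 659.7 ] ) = [-668, 88/19,163, 441 , 659.7, 692] 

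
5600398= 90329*62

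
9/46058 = 9/46058 = 0.00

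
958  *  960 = 919680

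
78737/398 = 78737/398=197.83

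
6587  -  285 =6302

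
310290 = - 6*(  -  51715)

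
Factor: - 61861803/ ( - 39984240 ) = 20620601/13328080 = 2^( - 4 )*5^( - 1 ) * 71^1*359^1 *809^1*166601^(-1 ) 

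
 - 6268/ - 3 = 6268/3= 2089.33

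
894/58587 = 298/19529 = 0.02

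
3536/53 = 66+38/53 = 66.72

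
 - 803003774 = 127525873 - 930529647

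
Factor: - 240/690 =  -2^3*23^( - 1) = - 8/23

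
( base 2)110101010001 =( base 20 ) 8a9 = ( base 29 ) 41g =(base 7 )12640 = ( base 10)3409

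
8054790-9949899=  - 1895109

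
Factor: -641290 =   -  2^1*5^1*13^1*4933^1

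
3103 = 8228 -5125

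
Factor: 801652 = 2^2*17^1 * 11789^1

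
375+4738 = 5113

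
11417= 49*233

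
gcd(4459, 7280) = 91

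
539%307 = 232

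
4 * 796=3184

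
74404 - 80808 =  - 6404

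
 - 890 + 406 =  - 484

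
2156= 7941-5785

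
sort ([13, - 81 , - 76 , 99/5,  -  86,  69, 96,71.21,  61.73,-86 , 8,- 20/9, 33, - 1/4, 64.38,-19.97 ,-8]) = [ - 86 ,-86, - 81, - 76, -19.97,-8, - 20/9,  -  1/4,8 , 13,99/5, 33 , 61.73, 64.38,69 , 71.21  ,  96]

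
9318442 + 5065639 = 14384081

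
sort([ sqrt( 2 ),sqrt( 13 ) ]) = [ sqrt(2) , sqrt( 13)] 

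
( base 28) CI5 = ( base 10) 9917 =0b10011010111101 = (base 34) 8JN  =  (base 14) 3885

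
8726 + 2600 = 11326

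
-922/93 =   -  922/93 = - 9.91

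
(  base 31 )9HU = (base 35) 7I1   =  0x23F6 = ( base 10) 9206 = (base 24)FNE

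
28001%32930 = 28001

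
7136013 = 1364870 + 5771143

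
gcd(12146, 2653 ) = 1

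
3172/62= 1586/31 = 51.16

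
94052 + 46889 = 140941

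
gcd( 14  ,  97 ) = 1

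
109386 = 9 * 12154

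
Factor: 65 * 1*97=6305 = 5^1*13^1*97^1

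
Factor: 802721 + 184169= 2^1*5^1*98689^1=986890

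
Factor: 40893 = 3^1*43^1*317^1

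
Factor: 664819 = 17^1* 39107^1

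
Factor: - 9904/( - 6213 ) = 2^4*3^( - 1)*19^( - 1 ) * 109^(-1)*619^1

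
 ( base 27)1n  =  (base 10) 50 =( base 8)62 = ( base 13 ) 3b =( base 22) 26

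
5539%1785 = 184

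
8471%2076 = 167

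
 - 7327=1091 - 8418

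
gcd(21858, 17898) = 6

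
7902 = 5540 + 2362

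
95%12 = 11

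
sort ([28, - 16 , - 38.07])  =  [ - 38.07,-16, 28 ] 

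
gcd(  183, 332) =1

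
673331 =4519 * 149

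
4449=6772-2323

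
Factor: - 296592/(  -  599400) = 2^1*3^( - 3) * 5^ ( - 2)*167^1 = 334/675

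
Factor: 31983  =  3^1*7^1*1523^1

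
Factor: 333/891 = 37/99 = 3^( - 2)* 11^(  -  1)*37^1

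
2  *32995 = 65990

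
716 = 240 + 476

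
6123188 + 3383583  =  9506771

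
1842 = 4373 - 2531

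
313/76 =4 + 9/76 = 4.12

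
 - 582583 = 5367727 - 5950310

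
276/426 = 46/71 = 0.65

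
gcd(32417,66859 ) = 1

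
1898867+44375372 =46274239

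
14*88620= 1240680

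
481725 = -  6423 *( - 75)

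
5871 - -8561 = 14432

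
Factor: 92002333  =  239^1*349^1*1103^1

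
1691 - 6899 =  - 5208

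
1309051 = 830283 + 478768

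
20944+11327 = 32271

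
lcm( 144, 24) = 144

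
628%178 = 94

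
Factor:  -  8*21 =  - 168 = -  2^3 * 3^1*7^1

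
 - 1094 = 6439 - 7533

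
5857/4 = 5857/4=1464.25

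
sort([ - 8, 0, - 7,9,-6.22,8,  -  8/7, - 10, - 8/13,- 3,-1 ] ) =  [ - 10,-8 ,-7,  -  6.22, - 3, -8/7, - 1,-8/13,0, 8,9]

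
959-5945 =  - 4986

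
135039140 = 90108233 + 44930907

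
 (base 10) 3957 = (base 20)9HH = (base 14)1629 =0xf75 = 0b111101110101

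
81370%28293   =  24784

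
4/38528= 1/9632 = 0.00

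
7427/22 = 337+13/22 = 337.59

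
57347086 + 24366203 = 81713289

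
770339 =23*33493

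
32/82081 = 32/82081 = 0.00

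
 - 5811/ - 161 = 36+ 15/161 = 36.09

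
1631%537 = 20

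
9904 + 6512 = 16416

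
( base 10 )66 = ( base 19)39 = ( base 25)2g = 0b1000010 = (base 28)2a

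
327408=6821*48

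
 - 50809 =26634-77443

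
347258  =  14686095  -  14338837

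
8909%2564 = 1217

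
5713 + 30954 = 36667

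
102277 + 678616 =780893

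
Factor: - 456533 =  - 7^3*11^3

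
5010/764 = 2505/382 =6.56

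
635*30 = 19050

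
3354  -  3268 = 86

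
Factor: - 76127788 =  - 2^2 * 11^1*1730177^1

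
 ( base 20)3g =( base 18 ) 44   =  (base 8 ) 114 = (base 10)76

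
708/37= 19+5/37 = 19.14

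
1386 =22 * 63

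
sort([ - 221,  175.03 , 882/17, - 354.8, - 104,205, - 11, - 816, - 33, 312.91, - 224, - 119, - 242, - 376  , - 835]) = [ - 835, - 816, - 376,-354.8, - 242,  -  224,-221 , - 119, - 104, - 33 , -11,882/17,  175.03,205,312.91] 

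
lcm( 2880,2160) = 8640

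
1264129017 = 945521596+318607421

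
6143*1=6143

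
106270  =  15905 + 90365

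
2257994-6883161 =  - 4625167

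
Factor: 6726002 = 2^1  *  1289^1*2609^1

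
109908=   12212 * 9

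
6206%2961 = 284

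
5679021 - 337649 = 5341372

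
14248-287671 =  - 273423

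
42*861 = 36162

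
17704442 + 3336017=21040459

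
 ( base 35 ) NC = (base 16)331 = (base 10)817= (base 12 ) 581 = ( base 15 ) 397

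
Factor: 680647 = 11^1*43^1 * 1439^1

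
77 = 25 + 52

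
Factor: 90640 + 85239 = 11^1*59^1*271^1 = 175879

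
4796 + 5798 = 10594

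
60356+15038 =75394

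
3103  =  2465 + 638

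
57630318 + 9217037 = 66847355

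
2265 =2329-64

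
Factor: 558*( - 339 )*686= -129765132 = - 2^2*3^3*7^3* 31^1*113^1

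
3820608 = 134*28512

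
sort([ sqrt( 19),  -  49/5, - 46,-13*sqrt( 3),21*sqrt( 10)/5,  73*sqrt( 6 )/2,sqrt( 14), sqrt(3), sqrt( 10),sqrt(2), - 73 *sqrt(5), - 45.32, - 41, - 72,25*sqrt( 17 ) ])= [ - 73 * sqrt(5), - 72 ,-46,-45.32, - 41 , - 13*sqrt( 3 ),-49/5, sqrt(2 ),  sqrt( 3), sqrt (10),sqrt( 14),  sqrt (19 ),21*sqrt( 10 )/5, 73*sqrt( 6)/2,25*sqrt( 17 ) ] 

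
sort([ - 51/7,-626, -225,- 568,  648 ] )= [  -  626, - 568, - 225, - 51/7, 648]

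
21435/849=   25  +  70/283 = 25.25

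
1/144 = 1/144 = 0.01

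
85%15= 10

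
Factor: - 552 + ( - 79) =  - 631= -631^1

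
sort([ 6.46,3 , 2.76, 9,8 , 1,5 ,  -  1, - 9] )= [-9,  -  1,1,  2.76,3,5,6.46,  8,9 ] 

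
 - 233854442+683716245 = 449861803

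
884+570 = 1454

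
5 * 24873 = 124365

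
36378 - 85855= - 49477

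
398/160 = 2+39/80 =2.49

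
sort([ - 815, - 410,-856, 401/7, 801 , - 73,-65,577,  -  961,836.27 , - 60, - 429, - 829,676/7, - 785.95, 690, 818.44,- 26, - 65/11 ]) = [ - 961, - 856, - 829, - 815,  -  785.95,-429,-410 , - 73, - 65, - 60, - 26,  -  65/11, 401/7,676/7,577, 690, 801  ,  818.44,836.27 ]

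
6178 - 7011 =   -  833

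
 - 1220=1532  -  2752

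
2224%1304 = 920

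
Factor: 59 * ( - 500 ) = - 29500 = -2^2*5^3*59^1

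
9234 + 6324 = 15558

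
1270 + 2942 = 4212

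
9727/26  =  9727/26= 374.12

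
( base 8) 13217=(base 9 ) 7826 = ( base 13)2823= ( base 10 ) 5775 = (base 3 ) 21220220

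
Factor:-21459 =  - 3^1*23^1*311^1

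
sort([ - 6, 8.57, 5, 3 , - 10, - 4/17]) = [-10 , - 6,  -  4/17,3 , 5,8.57 ] 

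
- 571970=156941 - 728911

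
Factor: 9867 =3^1*11^1 * 13^1*23^1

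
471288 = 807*584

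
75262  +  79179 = 154441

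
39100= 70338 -31238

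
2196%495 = 216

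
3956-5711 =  - 1755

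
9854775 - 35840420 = - 25985645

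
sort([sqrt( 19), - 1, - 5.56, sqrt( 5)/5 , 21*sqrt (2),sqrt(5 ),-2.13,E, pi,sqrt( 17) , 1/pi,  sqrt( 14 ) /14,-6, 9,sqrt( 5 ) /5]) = [- 6,-5.56,-2.13, - 1 , sqrt( 14 ) /14, 1/pi,  sqrt( 5 )/5, sqrt( 5)/5,sqrt(5), E , pi,sqrt( 17),sqrt(19 ), 9,  21*sqrt( 2)] 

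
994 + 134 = 1128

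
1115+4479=5594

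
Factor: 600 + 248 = 848=2^4*53^1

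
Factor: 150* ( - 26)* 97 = - 378300 = - 2^2 * 3^1 * 5^2* 13^1* 97^1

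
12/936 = 1/78=0.01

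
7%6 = 1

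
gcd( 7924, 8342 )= 2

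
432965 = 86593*5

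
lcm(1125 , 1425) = 21375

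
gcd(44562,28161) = 21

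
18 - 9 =9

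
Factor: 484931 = 239^1*2029^1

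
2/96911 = 2/96911= 0.00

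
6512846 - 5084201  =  1428645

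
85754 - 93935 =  - 8181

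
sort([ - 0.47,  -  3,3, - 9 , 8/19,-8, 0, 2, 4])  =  [-9, - 8, - 3,-0.47,0 , 8/19,2 , 3 , 4 ] 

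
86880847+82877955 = 169758802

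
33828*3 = 101484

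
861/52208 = 861/52208  =  0.02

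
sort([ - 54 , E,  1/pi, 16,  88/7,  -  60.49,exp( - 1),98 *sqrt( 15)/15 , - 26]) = [ - 60.49, - 54, - 26,1/pi, exp( - 1),  E, 88/7,16,98*sqrt( 15) /15]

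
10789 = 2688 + 8101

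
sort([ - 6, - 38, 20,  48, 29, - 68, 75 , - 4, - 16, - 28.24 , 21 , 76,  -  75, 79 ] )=[ -75 , - 68 , - 38, - 28.24,-16,-6, - 4, 20, 21 , 29, 48,  75, 76, 79 ] 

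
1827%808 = 211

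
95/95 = 1 =1.00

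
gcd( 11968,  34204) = 68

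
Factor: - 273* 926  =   - 2^1*3^1 * 7^1*13^1 * 463^1 = - 252798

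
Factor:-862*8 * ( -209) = 1441264 = 2^4*11^1*19^1*431^1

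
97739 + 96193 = 193932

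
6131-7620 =  -  1489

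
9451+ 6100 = 15551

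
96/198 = 16/33 = 0.48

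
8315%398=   355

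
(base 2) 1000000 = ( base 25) 2E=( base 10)64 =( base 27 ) 2A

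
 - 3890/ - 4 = 1945/2 = 972.50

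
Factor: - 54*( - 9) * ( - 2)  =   - 972=- 2^2 * 3^5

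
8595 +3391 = 11986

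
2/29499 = 2/29499 = 0.00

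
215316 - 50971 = 164345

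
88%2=0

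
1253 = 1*1253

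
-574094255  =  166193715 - 740287970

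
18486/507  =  474/13 = 36.46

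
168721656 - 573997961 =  - 405276305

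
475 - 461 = 14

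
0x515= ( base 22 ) 2f3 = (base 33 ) 16e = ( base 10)1301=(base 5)20201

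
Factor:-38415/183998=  - 195/934 = -2^(-1 )*3^1*5^1*13^1*467^( - 1 ) 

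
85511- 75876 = 9635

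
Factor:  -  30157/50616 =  - 2^( - 3)*3^( -2)*19^(-1)*37^( - 1 )*53^1* 569^1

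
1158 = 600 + 558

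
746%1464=746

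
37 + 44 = 81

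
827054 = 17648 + 809406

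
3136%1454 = 228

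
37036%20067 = 16969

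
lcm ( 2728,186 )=8184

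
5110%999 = 115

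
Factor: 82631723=82631723^1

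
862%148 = 122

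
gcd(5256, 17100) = 36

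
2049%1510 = 539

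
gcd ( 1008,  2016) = 1008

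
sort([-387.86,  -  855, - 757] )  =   [ - 855, - 757,  -  387.86 ]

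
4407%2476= 1931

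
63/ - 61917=  -  21/20639=- 0.00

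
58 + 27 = 85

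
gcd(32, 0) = 32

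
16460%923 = 769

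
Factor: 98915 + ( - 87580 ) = 11335 = 5^1* 2267^1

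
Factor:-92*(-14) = 2^3*7^1*  23^1=1288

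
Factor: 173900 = 2^2 * 5^2*37^1*47^1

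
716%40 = 36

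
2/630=1/315  =  0.00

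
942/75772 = 471/37886 = 0.01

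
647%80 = 7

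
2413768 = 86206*28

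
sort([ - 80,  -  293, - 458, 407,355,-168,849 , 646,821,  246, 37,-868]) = [  -  868, - 458,-293, - 168, - 80,37, 246,355,407, 646,821, 849 ]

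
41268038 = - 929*( - 44422 )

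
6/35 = 6/35 = 0.17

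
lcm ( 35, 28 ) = 140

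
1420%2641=1420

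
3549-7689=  - 4140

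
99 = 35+64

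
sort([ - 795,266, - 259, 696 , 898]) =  [ - 795,-259,266, 696,898 ]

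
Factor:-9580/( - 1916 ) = 5 = 5^1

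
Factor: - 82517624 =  - 2^3*7^1*1473529^1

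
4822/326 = 14 + 129/163 =14.79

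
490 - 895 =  - 405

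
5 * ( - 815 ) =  - 4075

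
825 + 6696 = 7521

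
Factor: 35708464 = 2^4 * 11^1*202889^1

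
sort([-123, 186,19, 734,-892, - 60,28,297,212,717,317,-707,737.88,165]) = [-892, - 707, - 123, - 60,19 , 28,165, 186,  212,297,317,  717,734, 737.88 ] 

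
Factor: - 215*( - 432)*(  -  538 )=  - 49969440= - 2^5*3^3*5^1 * 43^1*269^1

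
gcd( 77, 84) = 7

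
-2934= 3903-6837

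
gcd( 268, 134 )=134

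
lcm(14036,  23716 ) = 687764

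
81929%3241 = 904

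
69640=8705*8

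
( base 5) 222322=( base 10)7837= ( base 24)DED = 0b1111010011101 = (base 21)hg4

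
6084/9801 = 676/1089 = 0.62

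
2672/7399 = 2672/7399 = 0.36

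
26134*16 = 418144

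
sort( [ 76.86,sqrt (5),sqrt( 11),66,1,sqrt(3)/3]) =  [ sqrt( 3)/3,1,sqrt(5 ), sqrt( 11) , 66,76.86]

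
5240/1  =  5240 = 5240.00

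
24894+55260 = 80154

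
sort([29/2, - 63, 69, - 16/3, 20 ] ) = [ - 63, - 16/3,29/2,20, 69 ]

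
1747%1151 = 596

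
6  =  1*6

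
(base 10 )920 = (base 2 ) 1110011000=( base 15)415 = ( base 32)so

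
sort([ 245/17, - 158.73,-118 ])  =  [ - 158.73,- 118,245/17 ]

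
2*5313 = 10626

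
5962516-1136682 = 4825834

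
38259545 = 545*70201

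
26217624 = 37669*696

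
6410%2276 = 1858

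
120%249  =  120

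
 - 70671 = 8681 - 79352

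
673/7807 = 673/7807 = 0.09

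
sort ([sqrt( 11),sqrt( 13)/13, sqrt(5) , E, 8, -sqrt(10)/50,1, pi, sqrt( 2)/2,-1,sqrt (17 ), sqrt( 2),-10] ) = [ - 10,-1, - sqrt( 10 ) /50, sqrt (13) /13,sqrt(2 )/2, 1,sqrt (2), sqrt(5),E, pi  ,  sqrt(11), sqrt(17), 8 ] 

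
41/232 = 41/232 = 0.18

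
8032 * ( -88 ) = - 706816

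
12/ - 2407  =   - 12/2407 = - 0.00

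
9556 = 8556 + 1000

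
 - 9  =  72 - 81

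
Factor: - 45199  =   - 7^1 * 11^1*587^1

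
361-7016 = -6655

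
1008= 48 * 21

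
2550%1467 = 1083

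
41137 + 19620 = 60757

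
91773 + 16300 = 108073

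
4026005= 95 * 42379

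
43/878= 43/878 =0.05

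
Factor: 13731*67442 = 2^1*3^1*23^1*199^1 * 33721^1 = 926046102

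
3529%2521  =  1008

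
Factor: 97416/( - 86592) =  -2^( - 3 )*3^2 = - 9/8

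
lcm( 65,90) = 1170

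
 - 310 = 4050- 4360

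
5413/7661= 5413/7661  =  0.71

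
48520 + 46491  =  95011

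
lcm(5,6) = 30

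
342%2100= 342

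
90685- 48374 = 42311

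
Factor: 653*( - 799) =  - 17^1*47^1*653^1 = - 521747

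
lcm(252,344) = 21672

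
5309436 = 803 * 6612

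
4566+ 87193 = 91759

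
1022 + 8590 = 9612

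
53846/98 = 26923/49 =549.45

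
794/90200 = 397/45100 = 0.01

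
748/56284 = 187/14071 = 0.01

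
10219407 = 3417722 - -6801685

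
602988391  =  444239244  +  158749147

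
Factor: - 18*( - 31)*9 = 2^1*3^4*31^1 = 5022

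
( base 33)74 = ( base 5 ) 1420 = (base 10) 235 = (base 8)353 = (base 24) 9J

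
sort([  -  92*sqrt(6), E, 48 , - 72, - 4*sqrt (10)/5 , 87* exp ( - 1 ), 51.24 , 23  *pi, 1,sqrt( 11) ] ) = [ - 92*sqrt(6), - 72, - 4*sqrt( 10 )/5, 1,  E, sqrt( 11 ),87*exp ( - 1 ), 48 , 51.24, 23*pi ] 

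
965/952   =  1 + 13/952 = 1.01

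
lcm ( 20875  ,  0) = 0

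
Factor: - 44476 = -2^2*11119^1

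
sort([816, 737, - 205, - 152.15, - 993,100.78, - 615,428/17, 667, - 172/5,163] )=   [ - 993, - 615, - 205, - 152.15, - 172/5, 428/17,100.78, 163,667, 737,816]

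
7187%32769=7187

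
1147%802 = 345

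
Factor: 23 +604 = 627 = 3^1*11^1*19^1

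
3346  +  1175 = 4521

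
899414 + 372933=1272347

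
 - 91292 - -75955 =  - 15337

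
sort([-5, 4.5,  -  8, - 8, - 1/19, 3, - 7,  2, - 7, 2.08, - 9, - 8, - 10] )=[  -  10,-9, -8 , - 8, - 8, - 7, - 7 , - 5, - 1/19,  2, 2.08,  3,4.5]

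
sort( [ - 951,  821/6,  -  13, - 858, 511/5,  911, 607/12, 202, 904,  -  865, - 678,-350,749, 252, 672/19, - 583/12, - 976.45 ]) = [ - 976.45 , - 951, -865, - 858, - 678 , - 350, - 583/12, - 13,672/19,607/12,511/5  ,  821/6 , 202,252,749, 904,  911]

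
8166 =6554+1612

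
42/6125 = 6/875 = 0.01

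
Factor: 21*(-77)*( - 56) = 90552 = 2^3 * 3^1*7^3*11^1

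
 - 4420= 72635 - 77055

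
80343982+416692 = 80760674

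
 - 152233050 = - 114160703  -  38072347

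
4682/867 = 5 + 347/867= 5.40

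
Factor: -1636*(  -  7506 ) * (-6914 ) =  -  84902647824 = -2^4*3^3 *139^1 * 409^1*3457^1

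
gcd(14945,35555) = 5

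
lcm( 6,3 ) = 6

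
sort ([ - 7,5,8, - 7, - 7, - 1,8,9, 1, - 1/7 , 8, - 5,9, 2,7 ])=[ - 7,-7, - 7,- 5, - 1, - 1/7,  1,2,5,7,8,8, 8,9, 9]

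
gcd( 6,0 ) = 6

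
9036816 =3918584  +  5118232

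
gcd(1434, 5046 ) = 6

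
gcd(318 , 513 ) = 3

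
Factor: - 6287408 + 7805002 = 1517594 = 2^1*13^1*58369^1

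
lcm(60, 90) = 180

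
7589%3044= 1501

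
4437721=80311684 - 75873963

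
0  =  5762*0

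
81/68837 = 81/68837 = 0.00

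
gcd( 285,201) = 3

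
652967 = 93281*7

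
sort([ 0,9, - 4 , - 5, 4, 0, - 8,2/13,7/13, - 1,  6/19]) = [ - 8,-5, - 4 , - 1, 0, 0 , 2/13, 6/19,7/13,4,9 ]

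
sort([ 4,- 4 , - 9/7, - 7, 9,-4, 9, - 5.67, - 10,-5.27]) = [ - 10,-7,-5.67, - 5.27, - 4, - 4, - 9/7,4,9,9]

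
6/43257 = 2/14419 = 0.00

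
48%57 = 48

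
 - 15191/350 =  - 15191/350  =  -43.40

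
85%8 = 5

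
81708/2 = 40854 = 40854.00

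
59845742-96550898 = -36705156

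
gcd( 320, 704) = 64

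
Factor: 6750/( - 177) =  - 2250/59 = -2^1 * 3^2*5^3* 59^ (  -  1) 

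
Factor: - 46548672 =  - 2^6*3^1 * 242441^1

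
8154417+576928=8731345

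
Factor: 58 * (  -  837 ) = - 48546 = - 2^1 * 3^3*29^1*31^1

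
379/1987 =379/1987 = 0.19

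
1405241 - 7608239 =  - 6202998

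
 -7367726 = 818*( - 9007 )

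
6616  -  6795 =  - 179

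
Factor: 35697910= 2^1*5^1*47^1*151^1*503^1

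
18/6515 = 18/6515 = 0.00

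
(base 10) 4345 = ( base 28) 5F5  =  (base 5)114340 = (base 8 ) 10371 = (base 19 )C0D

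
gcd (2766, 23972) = 922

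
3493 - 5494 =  - 2001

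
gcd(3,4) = 1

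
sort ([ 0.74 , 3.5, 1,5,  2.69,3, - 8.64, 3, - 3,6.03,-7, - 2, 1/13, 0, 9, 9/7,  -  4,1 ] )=[  -  8.64,-7, - 4, - 3, - 2 , 0,  1/13, 0.74, 1,  1, 9/7, 2.69, 3, 3,3.5, 5,6.03,9 ] 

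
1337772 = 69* 19388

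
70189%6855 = 1639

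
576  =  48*12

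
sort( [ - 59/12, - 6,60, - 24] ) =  [-24, - 6, - 59/12,60 ]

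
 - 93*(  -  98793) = 9187749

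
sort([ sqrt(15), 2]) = [ 2,sqrt( 15 ) ]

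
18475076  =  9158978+9316098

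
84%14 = 0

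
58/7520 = 29/3760 = 0.01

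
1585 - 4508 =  - 2923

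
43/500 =43/500= 0.09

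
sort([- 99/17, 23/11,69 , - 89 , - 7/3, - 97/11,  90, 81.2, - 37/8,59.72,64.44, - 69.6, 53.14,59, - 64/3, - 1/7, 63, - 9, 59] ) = [-89,-69.6, - 64/3, - 9, - 97/11  , - 99/17, - 37/8 , - 7/3, - 1/7,23/11, 53.14,59,59, 59.72, 63, 64.44, 69,81.2, 90 ] 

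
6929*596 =4129684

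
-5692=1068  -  6760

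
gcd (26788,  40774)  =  74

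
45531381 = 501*90881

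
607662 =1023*594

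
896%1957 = 896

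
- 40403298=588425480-628828778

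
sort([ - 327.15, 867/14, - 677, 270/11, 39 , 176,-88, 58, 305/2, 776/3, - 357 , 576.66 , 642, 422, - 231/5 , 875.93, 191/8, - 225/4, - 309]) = [ - 677, - 357, - 327.15, - 309, - 88,-225/4, - 231/5, 191/8, 270/11,39,58,867/14, 305/2,  176, 776/3, 422, 576.66,642, 875.93]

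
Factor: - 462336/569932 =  - 115584/142483 = - 2^7 * 3^1 *7^1*11^( - 1)*43^1*12953^(-1)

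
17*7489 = 127313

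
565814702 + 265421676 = 831236378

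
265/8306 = 265/8306 = 0.03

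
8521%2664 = 529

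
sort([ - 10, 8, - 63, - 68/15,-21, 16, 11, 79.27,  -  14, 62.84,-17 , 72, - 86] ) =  [ - 86, - 63, - 21, - 17,-14 , - 10, - 68/15, 8,11,16,62.84,72, 79.27]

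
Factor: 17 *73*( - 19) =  - 17^1*19^1*73^1 = -  23579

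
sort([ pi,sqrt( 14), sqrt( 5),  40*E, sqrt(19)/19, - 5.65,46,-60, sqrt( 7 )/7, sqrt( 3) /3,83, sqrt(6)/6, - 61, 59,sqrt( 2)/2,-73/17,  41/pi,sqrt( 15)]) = [ - 61,-60,-5.65 , - 73/17, sqrt( 19)/19,sqrt(7)/7,sqrt( 6) /6,sqrt(3 )/3,sqrt(2 )/2,  sqrt( 5),pi,sqrt(14 ) , sqrt( 15),41/pi,46,  59, 83, 40*E ] 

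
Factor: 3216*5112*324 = 5326622208 = 2^9 * 3^7*67^1*71^1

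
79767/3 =26589 = 26589.00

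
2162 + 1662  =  3824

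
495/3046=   495/3046 = 0.16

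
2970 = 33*90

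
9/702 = 1/78 = 0.01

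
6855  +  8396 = 15251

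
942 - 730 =212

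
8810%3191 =2428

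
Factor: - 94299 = -3^1*17^1 * 43^2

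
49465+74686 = 124151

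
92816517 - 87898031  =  4918486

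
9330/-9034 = - 4665/4517 = -1.03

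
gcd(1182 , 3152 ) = 394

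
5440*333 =1811520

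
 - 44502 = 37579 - 82081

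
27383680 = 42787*640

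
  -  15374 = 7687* (  -  2 ) 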